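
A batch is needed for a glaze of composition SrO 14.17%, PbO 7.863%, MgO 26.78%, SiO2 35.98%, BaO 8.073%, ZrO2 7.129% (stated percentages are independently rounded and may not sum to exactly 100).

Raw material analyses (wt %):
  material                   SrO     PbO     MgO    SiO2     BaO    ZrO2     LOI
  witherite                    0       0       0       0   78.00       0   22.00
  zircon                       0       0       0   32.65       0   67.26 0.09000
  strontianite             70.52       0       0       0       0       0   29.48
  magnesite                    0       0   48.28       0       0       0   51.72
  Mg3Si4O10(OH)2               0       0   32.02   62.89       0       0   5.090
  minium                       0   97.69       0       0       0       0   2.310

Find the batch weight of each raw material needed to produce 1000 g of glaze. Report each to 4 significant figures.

Batch per 1000 g glaze:
  witherite: 103.5 g
  zircon: 106.0 g
  strontianite: 200.9 g
  magnesite: 211.7 g
  Mg3Si4O10(OH)2: 517.1 g
  minium: 80.49 g
Total batch = 1220 g; LOI loss = 219.8 g; yield = 81.98%

In-progress results appear (rounded to 4 significant digits) across the worked steps — each numeric step runs at full precision from first step to last — a single rounding finalizes each reported result — all derived quantities are re-derived using the weight values on 1000 g of glass in full precision (glass mass, yield, totals, LOI, six oxide percentages) exactly as printed in the question or the answer.
Oxide-by-oxide targets in 1000 g glaze:
  SrO: 14.17% × 1000 = 141.7 g
  PbO: 7.863% × 1000 = 78.63 g
  MgO: 26.78% × 1000 = 267.8 g
  SiO2: 35.98% × 1000 = 359.8 g
  BaO: 8.073% × 1000 = 80.73 g
  ZrO2: 7.129% × 1000 = 71.29 g
Checking each oxide sum from the weights as reported, at the basis given (delivered sums recover each target once rounding is allowed for):
  SrO: 200.9·0.7052 = 141.7 g (target 141.7 g)
  PbO: 80.49·0.9769 = 78.63 g (target 78.63 g)
  MgO: 211.7·0.4828 + 517.1·0.3202 = 267.8 g (target 267.8 g)
  SiO2: 106.0·0.3265 + 517.1·0.6289 = 359.8 g (target 359.8 g)
  BaO: 103.5·0.7800 = 80.73 g (target 80.73 g)
  ZrO2: 106.0·0.6726 = 71.30 g (target 71.29 g)
Glass mass check: total charge less LOI = 999.9 g (targets for the oxides total 1000 g; with the basis standing at 1000 g — a pure rounding effect).
Total batch = Σ batch = 1220 g; loss to ignition Σ batch·LOI = 219.8 g; yield = glass ÷ total batch = 81.98%.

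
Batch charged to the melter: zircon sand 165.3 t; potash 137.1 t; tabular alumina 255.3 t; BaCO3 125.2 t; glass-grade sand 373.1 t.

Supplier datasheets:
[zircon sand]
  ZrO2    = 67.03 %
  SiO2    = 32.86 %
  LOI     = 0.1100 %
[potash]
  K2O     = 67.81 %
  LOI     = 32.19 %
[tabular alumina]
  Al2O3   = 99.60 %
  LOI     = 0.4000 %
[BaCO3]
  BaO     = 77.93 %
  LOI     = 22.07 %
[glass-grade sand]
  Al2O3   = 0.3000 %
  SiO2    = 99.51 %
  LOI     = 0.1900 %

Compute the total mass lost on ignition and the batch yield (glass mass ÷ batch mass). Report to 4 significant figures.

LOI loss = 73.68 t; glass = 982.3 t; yield = 93.02%

The intermediate values appear rounded to 4 significant digits in the working — all arithmetic maintains full float precision at each step. A single rounding finalizes every reported result; derived quantities are recomputed from the weighed amounts per 982.3 t of glass at full float precision (five oxide percentages, net glass mass, totals, the yield, ignition loss) exactly as shown in either problem or answer.
Loss on ignition, line by line:
  zircon sand: 165.3 × 0.001100 = 0.1818 t
  potash: 137.1 × 0.3219 = 44.13 t
  tabular alumina: 255.3 × 0.004000 = 1.021 t
  BaCO3: 125.2 × 0.2207 = 27.63 t
  glass-grade sand: 373.1 × 0.001900 = 0.7089 t
Total LOI = 73.68 t
Glass = batch − LOI = 1056 − 73.68 = 982.3 t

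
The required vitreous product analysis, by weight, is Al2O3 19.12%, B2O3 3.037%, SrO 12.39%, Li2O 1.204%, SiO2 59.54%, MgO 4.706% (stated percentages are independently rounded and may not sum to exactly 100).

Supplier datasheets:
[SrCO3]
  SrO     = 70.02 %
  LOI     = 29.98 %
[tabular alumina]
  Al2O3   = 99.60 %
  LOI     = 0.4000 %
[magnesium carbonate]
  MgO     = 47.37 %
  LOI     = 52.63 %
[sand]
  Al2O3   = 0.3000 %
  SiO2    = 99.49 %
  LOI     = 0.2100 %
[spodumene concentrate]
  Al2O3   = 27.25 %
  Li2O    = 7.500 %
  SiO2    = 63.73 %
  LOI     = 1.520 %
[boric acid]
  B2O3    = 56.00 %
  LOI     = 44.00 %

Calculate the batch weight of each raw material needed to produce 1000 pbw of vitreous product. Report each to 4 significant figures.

Batch per 1000 pbw vitreous product:
  SrCO3: 176.9 pbw
  tabular alumina: 146.6 pbw
  magnesium carbonate: 99.35 pbw
  sand: 495.6 pbw
  spodumene concentrate: 160.5 pbw
  boric acid: 54.23 pbw
Total batch = 1133 pbw; LOI loss = 133.3 pbw; yield = 88.24%

Intermediates appear rounded to four significant figures within the worked lines — each numeric step maintains full precision through every step; every reported figure is rounded a single time; all derived quantities (yield, net glass mass, six oxide percentages, ignition loss, totals) are rebuilt starting from the weights on 1000 pbw of glass in full precision exactly as shown in question or answer.
Oxide-by-oxide targets in 1000 pbw vitreous product:
  Al2O3: 19.12% × 1000 = 191.2 pbw
  B2O3: 3.037% × 1000 = 30.37 pbw
  SrO: 12.39% × 1000 = 123.9 pbw
  Li2O: 1.204% × 1000 = 12.04 pbw
  SiO2: 59.54% × 1000 = 595.4 pbw
  MgO: 4.706% × 1000 = 47.06 pbw
Oxide-by-oxide audit given the weights on record, versus the basis set out (sum by sum, the targets are met modulo rounding of the values):
  Al2O3: 146.6·0.9960 + 495.6·0.003000 + 160.5·0.2725 = 191.2 pbw (target 191.2 pbw)
  B2O3: 54.23·0.5600 = 30.37 pbw (target 30.37 pbw)
  SrO: 176.9·0.7002 = 123.9 pbw (target 123.9 pbw)
  Li2O: 160.5·0.07500 = 12.04 pbw (target 12.04 pbw)
  SiO2: 495.6·0.9949 + 160.5·0.6373 = 595.4 pbw (target 595.4 pbw)
  MgO: 99.35·0.4737 = 47.06 pbw (target 47.06 pbw)
Consistency of the glass mass: the batch minus its LOI: 999.9 pbw (the targets, summed, come to 1000 pbw; basis as stated: 1000 pbw — a pure rounding effect).
Whole-batch sum: Σ batch = 1133 pbw; ignition loss, Σ(batch × LOI) = 133.3 pbw; yield, glass over the total, = 88.24%.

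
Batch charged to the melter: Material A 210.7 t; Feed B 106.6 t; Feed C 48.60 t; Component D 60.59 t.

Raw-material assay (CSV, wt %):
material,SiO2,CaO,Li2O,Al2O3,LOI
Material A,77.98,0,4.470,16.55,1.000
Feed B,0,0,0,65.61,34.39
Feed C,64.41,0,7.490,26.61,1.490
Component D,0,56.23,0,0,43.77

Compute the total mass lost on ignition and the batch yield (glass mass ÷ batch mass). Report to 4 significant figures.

The intermediate values are displayed rounded off to 4 significant digits as written. The working math holds exact precision all the way through — every reported result takes just one rounding. All derived quantities are re-derived at full precision (ignition loss, yield, the totals, net glass mass, four oxide percentages) from the batch weights per 360.5 t of glass exactly as printed in problem or answer.
Each material's LOI contribution:
  Material A: 210.7 × 0.01000 = 2.107 t
  Feed B: 106.6 × 0.3439 = 36.66 t
  Feed C: 48.60 × 0.01490 = 0.7241 t
  Component D: 60.59 × 0.4377 = 26.52 t
Total LOI = 66.01 t
Glass = batch − LOI = 426.5 − 66.01 = 360.5 t

LOI loss = 66.01 t; glass = 360.5 t; yield = 84.52%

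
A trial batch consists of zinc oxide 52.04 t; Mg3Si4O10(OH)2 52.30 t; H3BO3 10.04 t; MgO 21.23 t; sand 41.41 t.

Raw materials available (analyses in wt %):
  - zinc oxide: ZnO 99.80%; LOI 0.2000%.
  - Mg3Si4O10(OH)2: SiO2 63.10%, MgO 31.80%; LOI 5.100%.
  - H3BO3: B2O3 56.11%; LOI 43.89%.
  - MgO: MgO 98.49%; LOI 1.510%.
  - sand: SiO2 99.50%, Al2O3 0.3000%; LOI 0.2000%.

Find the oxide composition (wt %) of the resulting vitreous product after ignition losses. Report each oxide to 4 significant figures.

All internal work runs at exact precision from first step to last — the intermediate values are shown rounded to four significant figures when written out — each reported number takes just one rounding — the derived quantities (glass mass, five oxide percentages, yield, ignition loss, the totals) are computed in full precision using the weight values on 169.4 t of glass as quoted within either problem or answer.
Delivered oxide masses:
  SiO2: 52.30·0.6310 + 41.41·0.9950 = 74.20 t
  B2O3: 10.04·0.5611 = 5.633 t
  MgO: 52.30·0.3180 + 21.23·0.9849 = 37.54 t
  Al2O3: 41.41·0.003000 = 0.1242 t
  ZnO: 52.04·0.9980 = 51.94 t
LOI: 52.04·0.002000 + 52.30·0.05100 + 10.04·0.4389 + 21.23·0.01510 + 41.41·0.002000 = 7.581 t
batch − LOI leaves glass = 177.0 − 7.581 = 169.4 t (= Σ oxide masses)
percent share: oxide ÷ glass, ×100

Glass mass = 169.4 t (batch 177.0 − LOI 7.581).
Composition: SiO2 43.79%, B2O3 3.325%, MgO 22.16%, Al2O3 0.07332%, ZnO 30.65%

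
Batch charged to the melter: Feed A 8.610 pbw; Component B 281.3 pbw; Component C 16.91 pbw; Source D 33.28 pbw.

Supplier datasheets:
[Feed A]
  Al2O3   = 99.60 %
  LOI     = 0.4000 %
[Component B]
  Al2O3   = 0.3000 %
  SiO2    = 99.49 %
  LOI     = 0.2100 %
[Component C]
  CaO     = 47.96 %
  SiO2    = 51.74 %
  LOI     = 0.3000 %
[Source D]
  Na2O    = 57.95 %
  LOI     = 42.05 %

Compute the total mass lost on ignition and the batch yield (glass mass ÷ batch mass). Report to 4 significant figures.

LOI loss = 14.67 pbw; glass = 325.4 pbw; yield = 95.69%

Each numeric step holds full precision through every step; intermediates are displayed rounded to 4 significant figures alongside each step. Every reported figure is rounded exactly once. All derived quantities are rebuilt in full precision (yield, LOI, glass mass, four oxide percentages, the totals) starting from the weights at 325.4 pbw of glass, exactly as printed in question or answer.
Material-by-material LOI:
  Feed A: 8.610 × 0.004000 = 0.03444 pbw
  Component B: 281.3 × 0.002100 = 0.5907 pbw
  Component C: 16.91 × 0.003000 = 0.05073 pbw
  Source D: 33.28 × 0.4205 = 13.99 pbw
Total LOI = 14.67 pbw
Glass = batch − LOI = 340.1 − 14.67 = 325.4 pbw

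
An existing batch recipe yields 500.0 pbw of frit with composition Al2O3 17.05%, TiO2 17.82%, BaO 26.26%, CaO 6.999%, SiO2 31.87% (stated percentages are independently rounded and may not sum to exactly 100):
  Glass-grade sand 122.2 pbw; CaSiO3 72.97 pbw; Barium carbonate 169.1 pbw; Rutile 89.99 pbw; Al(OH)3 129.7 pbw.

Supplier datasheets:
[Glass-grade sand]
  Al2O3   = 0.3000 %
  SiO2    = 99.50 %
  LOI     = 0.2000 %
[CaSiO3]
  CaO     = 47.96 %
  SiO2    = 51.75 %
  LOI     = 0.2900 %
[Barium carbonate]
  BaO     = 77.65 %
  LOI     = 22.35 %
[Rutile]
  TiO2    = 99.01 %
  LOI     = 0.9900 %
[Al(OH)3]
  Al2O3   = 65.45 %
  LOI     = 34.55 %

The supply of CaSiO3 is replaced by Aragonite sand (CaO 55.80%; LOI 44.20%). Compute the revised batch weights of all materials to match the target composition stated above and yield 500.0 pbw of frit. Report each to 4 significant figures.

Revised batch per 500.0 pbw frit:
  Glass-grade sand: 160.2 pbw
  Aragonite sand: 62.72 pbw
  Barium carbonate: 169.1 pbw
  Rutile: 89.99 pbw
  Al(OH)3: 129.5 pbw
Total batch = 611.5 pbw; LOI loss = 111.5 pbw

Exact precision is carried through the solve; in-progress results appear with 4-significant-figure rounding between the steps — every reported figure is rounded only once; all derived quantities are re-derived at full precision (the totals, the five compositions, net glass mass, ignition loss, yield) from the weighed amounts for 500.0 pbw of glass as given in the problem or answer text.
Target masses of each oxide per 500.0 pbw frit:
  Al2O3: 17.05% × 500.0 = 85.25 pbw
  TiO2: 17.82% × 500.0 = 89.10 pbw
  BaO: 26.26% × 500.0 = 131.3 pbw
  CaO: 6.999% × 500.0 = 34.99 pbw
  SiO2: 31.87% × 500.0 = 159.4 pbw
Verifying the oxide balance per the reported batch figures, versus the basis set out (sums match the target masses up to rounding of the answer):
  Al2O3: 160.2·0.003000 + 129.5·0.6545 = 85.24 pbw (target 85.25 pbw)
  TiO2: 89.99·0.9901 = 89.10 pbw (target 89.10 pbw)
  BaO: 169.1·0.7765 = 131.3 pbw (target 131.3 pbw)
  CaO: 62.72·0.5580 = 35.00 pbw (target 34.99 pbw)
  SiO2: 160.2·0.9950 = 159.4 pbw (target 159.4 pbw)
Glass-mass bookkeeping: whole batch net of LOI = 500.0 pbw (the Σ of target masses is 500.0 pbw; stated basis 500.0 pbw — gaps are rounding artifacts).
Total batch = Σ batch = 611.5 pbw; loss to ignition Σ batch·LOI = 111.5 pbw; the yield ratio, glass ÷ batch: 81.77%.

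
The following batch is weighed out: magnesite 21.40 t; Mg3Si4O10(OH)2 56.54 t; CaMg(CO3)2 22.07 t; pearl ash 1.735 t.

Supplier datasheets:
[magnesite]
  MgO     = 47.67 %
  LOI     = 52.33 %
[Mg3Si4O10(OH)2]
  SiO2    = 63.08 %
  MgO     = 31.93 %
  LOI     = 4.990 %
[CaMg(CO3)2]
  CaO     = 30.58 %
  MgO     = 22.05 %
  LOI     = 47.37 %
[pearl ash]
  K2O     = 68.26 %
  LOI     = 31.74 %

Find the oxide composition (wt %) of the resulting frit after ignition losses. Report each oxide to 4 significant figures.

Glass mass = 76.72 t (batch 101.7 − LOI 25.03).
Composition: CaO 8.797%, SiO2 46.49%, MgO 43.17%, K2O 1.544%

Intermediates appear, rounded to 4 significant figures, across the worked steps. The whole derivation carries full float precision at each step. Each reported result receives exactly one rounding. The derived quantities (the yield, ignition loss, glass mass, four oxide percentages, the totals) are rebuilt using the weight values on 76.72 t of glass in full precision, as written in either problem or answer.
Per-oxide mass from batch:
  CaO: 22.07·0.3058 = 6.749 t
  SiO2: 56.54·0.6308 = 35.67 t
  MgO: 21.40·0.4767 + 56.54·0.3193 + 22.07·0.2205 = 33.12 t
  K2O: 1.735·0.6826 = 1.184 t
LOI: 21.40·0.5233 + 56.54·0.04990 + 22.07·0.4737 + 1.735·0.3174 = 25.03 t
Net of LOI, the glass mass = 101.7 − 25.03 = 76.72 t (consistent with Σ oxide mass)
percent by weight: oxide/glass ×100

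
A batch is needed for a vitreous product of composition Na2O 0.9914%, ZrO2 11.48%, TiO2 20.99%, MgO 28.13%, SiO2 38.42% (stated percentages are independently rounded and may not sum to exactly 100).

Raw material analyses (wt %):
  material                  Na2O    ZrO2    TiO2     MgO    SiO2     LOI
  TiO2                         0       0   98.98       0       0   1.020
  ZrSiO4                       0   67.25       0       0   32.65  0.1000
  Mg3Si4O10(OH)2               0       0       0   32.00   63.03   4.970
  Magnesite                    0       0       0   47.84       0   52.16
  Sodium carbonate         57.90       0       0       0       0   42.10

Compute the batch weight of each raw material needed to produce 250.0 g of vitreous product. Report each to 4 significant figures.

Each numeric step holds full float precision end to end. Working values appear (rounded to four significant figures) between the steps. Each reported number takes exactly one rounding; the derived quantities, including net glass mass, yield, LOI, five oxide percentages, the totals, are carried from the batch weights on 250.0 g of glass at full float precision precisely as stated by question or answer.
Per-oxide target masses for 250.0 g vitreous product:
  Na2O: 0.9914% × 250.0 = 2.478 g
  ZrO2: 11.48% × 250.0 = 28.70 g
  TiO2: 20.99% × 250.0 = 52.48 g
  MgO: 28.13% × 250.0 = 70.32 g
  SiO2: 38.42% × 250.0 = 96.05 g
A balance pass over the oxides, using the reported weights, relative to the basis at hand (every target is met by its sum once rounding is allowed for):
  Na2O: 4.281·0.5790 = 2.479 g (target 2.478 g)
  ZrO2: 42.68·0.6725 = 28.70 g (target 28.70 g)
  TiO2: 53.02·0.9898 = 52.48 g (target 52.48 g)
  MgO: 130.3·0.3200 + 59.86·0.4784 = 70.33 g (target 70.32 g)
  SiO2: 42.68·0.3265 + 130.3·0.6303 = 96.06 g (target 96.05 g)
Glass-mass sanity pass: net batch after ignition = 250.1 g (the Σ of target masses is 250.0 g; against the stated basis, 250.0 g — deltas are rounding alone).
Summing the batch: Σ batch = 290.1 g; LOI removed, Σ of batch·LOI: 40.08 g; as yield: glass ÷ batch → 86.18%.

Batch per 250.0 g vitreous product:
  TiO2: 53.02 g
  ZrSiO4: 42.68 g
  Mg3Si4O10(OH)2: 130.3 g
  Magnesite: 59.86 g
  Sodium carbonate: 4.281 g
Total batch = 290.1 g; LOI loss = 40.08 g; yield = 86.18%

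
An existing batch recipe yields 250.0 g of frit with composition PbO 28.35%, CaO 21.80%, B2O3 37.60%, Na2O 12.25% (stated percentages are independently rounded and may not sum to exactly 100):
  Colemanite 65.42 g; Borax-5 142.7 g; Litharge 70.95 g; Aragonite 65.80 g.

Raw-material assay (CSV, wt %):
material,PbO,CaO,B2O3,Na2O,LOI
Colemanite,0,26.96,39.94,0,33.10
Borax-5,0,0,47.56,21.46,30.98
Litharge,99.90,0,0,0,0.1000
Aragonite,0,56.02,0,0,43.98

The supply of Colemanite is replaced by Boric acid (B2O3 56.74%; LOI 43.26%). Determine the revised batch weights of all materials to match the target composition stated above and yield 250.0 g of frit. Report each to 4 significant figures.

Revised batch per 250.0 g frit:
  Boric acid: 46.05 g
  Borax-5: 142.7 g
  Litharge: 70.95 g
  Aragonite: 97.29 g
Total batch = 357.0 g; LOI loss = 107.0 g

The working math maintains full float precision from start to finish; values along the way appear rounded to 4 significant digits at each printed step; each reported result is rounded once only. All derived quantities are computed from the batch weights per 250.0 g of glass at exact precision (yield, ignition loss, totals, four oxide percentages, net glass mass), as given in the problem or the answer.
Oxide-by-oxide targets in 250.0 g frit:
  PbO: 28.35% × 250.0 = 70.88 g
  CaO: 21.80% × 250.0 = 54.50 g
  B2O3: 37.60% × 250.0 = 94.00 g
  Na2O: 12.25% × 250.0 = 30.62 g
Mass-balance tally per oxide on the weights just shown, against the basis in use (oxide sums agree with the targets within answer rounding):
  PbO: 70.95·0.9990 = 70.88 g (target 70.88 g)
  CaO: 97.29·0.5602 = 54.50 g (target 54.50 g)
  B2O3: 46.05·0.5674 + 142.7·0.4756 = 94.00 g (target 94.00 g)
  Na2O: 142.7·0.2146 = 30.62 g (target 30.62 g)
Glass-mass closure: whole batch net of LOI = 250.0 g (per-oxide target masses sum to 250.0 g; the stated basis being 250.0 g — any gap is answer rounding).
Summing the batch: Σ batch = 357.0 g; ignition loss, Σ(batch × LOI) = 107.0 g; yield = glass ÷ total batch = 70.03%.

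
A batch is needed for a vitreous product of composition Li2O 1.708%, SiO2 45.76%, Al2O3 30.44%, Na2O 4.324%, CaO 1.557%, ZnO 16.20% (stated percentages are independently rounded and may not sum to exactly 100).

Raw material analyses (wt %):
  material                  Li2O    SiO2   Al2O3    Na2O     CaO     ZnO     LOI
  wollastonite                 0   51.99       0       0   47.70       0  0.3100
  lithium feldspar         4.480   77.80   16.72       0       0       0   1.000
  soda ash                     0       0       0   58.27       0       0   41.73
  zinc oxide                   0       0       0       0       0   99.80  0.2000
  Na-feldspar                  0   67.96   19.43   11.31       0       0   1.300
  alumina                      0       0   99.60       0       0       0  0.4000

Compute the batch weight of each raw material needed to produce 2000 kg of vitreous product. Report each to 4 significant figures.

Batch per 2000 kg vitreous product:
  wollastonite: 65.28 kg
  lithium feldspar: 762.5 kg
  soda ash: 66.15 kg
  zinc oxide: 324.6 kg
  Na-feldspar: 423.8 kg
  alumina: 400.6 kg
Total batch = 2043 kg; LOI loss = 43.19 kg; yield = 97.89%

The working math carries full precision in all steps. Intermediates appear rounded to 4 significant digits between the steps; each reported figure takes a single rounding; the derived quantities are rebuilt using the weight values per 2000 kg of glass at full float precision (the yield, the totals, LOI, glass mass, the six compositions) as they appear in either problem or answer.
Per-oxide target masses for 2000 kg vitreous product:
  Li2O: 1.708% × 2000 = 34.16 kg
  SiO2: 45.76% × 2000 = 915.2 kg
  Al2O3: 30.44% × 2000 = 608.8 kg
  Na2O: 4.324% × 2000 = 86.48 kg
  CaO: 1.557% × 2000 = 31.14 kg
  ZnO: 16.20% × 2000 = 324.0 kg
A balance pass over the oxides, working from each reported weight, on the stated basis (delivered sums recover each target given rounding of the digits):
  Li2O: 762.5·0.04480 = 34.16 kg (target 34.16 kg)
  SiO2: 65.28·0.5199 + 762.5·0.7780 + 423.8·0.6796 = 915.2 kg (target 915.2 kg)
  Al2O3: 762.5·0.1672 + 423.8·0.1943 + 400.6·0.9960 = 608.8 kg (target 608.8 kg)
  Na2O: 66.15·0.5827 + 423.8·0.1131 = 86.48 kg (target 86.48 kg)
  CaO: 65.28·0.4770 = 31.14 kg (target 31.14 kg)
  ZnO: 324.6·0.9980 = 324.0 kg (target 324.0 kg)
Glass-mass sanity pass: whole batch net of LOI = 2000 kg (per-oxide target masses sum to 2000 kg; basis as stated: 2000 kg — a pure rounding effect).
Whole-batch sum: Σ batch = 2043 kg; loss to ignition Σ batch·LOI = 43.19 kg; yield: glass divided by total = 97.89%.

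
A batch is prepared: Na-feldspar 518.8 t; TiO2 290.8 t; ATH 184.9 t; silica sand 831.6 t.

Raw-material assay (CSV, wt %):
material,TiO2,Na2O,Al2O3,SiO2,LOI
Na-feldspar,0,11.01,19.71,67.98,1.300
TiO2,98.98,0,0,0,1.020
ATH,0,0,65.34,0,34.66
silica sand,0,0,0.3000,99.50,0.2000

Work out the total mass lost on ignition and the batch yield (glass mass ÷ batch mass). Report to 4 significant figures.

Full precision is held in every operation. Values along the way are displayed, rounded to 4 significant digits, between the steps — exactly one rounding goes into every reported value; derived quantities are re-derived at full float precision (LOI, net glass mass, the totals, the yield, the four compositions) starting from the weights for 1751 t of glass, exactly as shown in problem or answer.
Material-by-material LOI:
  Na-feldspar: 518.8 × 0.01300 = 6.744 t
  TiO2: 290.8 × 0.01020 = 2.966 t
  ATH: 184.9 × 0.3466 = 64.09 t
  silica sand: 831.6 × 0.002000 = 1.663 t
Total LOI = 75.46 t
Glass = batch − LOI = 1826 − 75.46 = 1751 t

LOI loss = 75.46 t; glass = 1751 t; yield = 95.87%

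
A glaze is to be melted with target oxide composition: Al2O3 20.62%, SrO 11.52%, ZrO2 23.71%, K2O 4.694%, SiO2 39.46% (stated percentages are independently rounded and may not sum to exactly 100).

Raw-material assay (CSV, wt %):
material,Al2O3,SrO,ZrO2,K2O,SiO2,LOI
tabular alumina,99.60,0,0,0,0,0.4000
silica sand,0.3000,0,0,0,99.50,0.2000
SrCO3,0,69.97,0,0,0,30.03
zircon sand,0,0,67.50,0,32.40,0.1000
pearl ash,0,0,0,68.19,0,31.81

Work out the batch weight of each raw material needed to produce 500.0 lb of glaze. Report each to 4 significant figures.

Batch per 500.0 lb glaze:
  tabular alumina: 103.1 lb
  silica sand: 141.1 lb
  SrCO3: 82.32 lb
  zircon sand: 175.6 lb
  pearl ash: 34.42 lb
Total batch = 536.5 lb; LOI loss = 36.54 lb; yield = 93.19%

All arithmetic maintains full float precision through the solve; the intermediate values are printed (rounded to four significant figures) alongside each step; every reported number is rounded exactly once. Derived quantities, including net glass mass, five oxide percentages, LOI, yield, totals, are carried starting from the weights at 500.0 lb of glass at exact precision, as quoted within the problem or the answer.
Per-oxide target masses for 500.0 lb glaze:
  Al2O3: 20.62% × 500.0 = 103.1 lb
  SrO: 11.52% × 500.0 = 57.60 lb
  ZrO2: 23.71% × 500.0 = 118.6 lb
  K2O: 4.694% × 500.0 = 23.47 lb
  SiO2: 39.46% × 500.0 = 197.3 lb
Per-oxide balance check using the reported weights, against the basis in use (every target is met by its sum modulo rounding of the values):
  Al2O3: 103.1·0.9960 + 141.1·0.003000 = 103.1 lb (target 103.1 lb)
  SrO: 82.32·0.6997 = 57.60 lb (target 57.60 lb)
  ZrO2: 175.6·0.6750 = 118.5 lb (target 118.6 lb)
  K2O: 34.42·0.6819 = 23.47 lb (target 23.47 lb)
  SiO2: 141.1·0.9950 + 175.6·0.3240 = 197.3 lb (target 197.3 lb)
Auditing the glass mass value: total batch − LOI = 500.0 lb (oxide target masses add up to 500.0 lb; the stated basis being 500.0 lb — rounding explains the deltas).
Batch total: Σ batch = 536.5 lb; the LOI term Σ batch·LOI equals 36.54 lb; yield, glass over the total, = 93.19%.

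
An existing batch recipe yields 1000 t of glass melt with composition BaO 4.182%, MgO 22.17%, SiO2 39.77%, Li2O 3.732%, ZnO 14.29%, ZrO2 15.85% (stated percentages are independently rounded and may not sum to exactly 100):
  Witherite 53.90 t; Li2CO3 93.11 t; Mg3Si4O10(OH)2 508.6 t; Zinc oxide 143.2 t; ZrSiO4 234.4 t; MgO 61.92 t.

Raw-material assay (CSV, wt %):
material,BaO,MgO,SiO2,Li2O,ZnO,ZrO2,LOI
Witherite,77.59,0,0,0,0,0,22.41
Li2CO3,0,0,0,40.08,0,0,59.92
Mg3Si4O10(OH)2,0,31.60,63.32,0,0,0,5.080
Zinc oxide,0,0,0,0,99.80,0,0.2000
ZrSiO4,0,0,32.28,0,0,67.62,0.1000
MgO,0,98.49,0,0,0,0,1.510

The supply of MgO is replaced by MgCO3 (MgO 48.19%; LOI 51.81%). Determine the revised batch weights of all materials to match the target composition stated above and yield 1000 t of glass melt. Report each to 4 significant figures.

All arithmetic runs at full float precision at every stage. Working values are displayed, with 4-significant-figure rounding, in the working — exactly one rounding lands on every reported result; all derived quantities, including the six compositions, the yield, totals, LOI, glass mass, are rebuilt from the batch weights at 1000 t of glass in exact precision, as quoted within the question or the answer.
Oxide mass targets, per 1000 t glass melt:
  BaO: 4.182% × 1000 = 41.82 t
  MgO: 22.17% × 1000 = 221.7 t
  SiO2: 39.77% × 1000 = 397.7 t
  Li2O: 3.732% × 1000 = 37.32 t
  ZnO: 14.29% × 1000 = 142.9 t
  ZrO2: 15.85% × 1000 = 158.5 t
Oxide-by-oxide audit working from each reported weight, against the basis in use (sums match the target masses up to rounding of the answer):
  BaO: 53.90·0.7759 = 41.82 t (target 41.82 t)
  MgO: 508.6·0.3160 + 126.6·0.4819 = 221.7 t (target 221.7 t)
  SiO2: 508.6·0.6332 + 234.4·0.3228 = 397.7 t (target 397.7 t)
  Li2O: 93.11·0.4008 = 37.32 t (target 37.32 t)
  ZnO: 143.2·0.9980 = 142.9 t (target 142.9 t)
  ZrO2: 234.4·0.6762 = 158.5 t (target 158.5 t)
Auditing the glass mass value: Σ batch − LOI loss = 1000 t (the Σ of target masses is 999.9 t; versus the stated basis of 1000 t — rounding explains the deltas).
Summing the batch: Σ batch = 1160 t; loss to ignition Σ batch·LOI = 159.8 t; glass ÷ batch gives a yield of 86.22%.

Revised batch per 1000 t glass melt:
  Witherite: 53.90 t
  Li2CO3: 93.11 t
  Mg3Si4O10(OH)2: 508.6 t
  Zinc oxide: 143.2 t
  ZrSiO4: 234.4 t
  MgCO3: 126.6 t
Total batch = 1160 t; LOI loss = 159.8 t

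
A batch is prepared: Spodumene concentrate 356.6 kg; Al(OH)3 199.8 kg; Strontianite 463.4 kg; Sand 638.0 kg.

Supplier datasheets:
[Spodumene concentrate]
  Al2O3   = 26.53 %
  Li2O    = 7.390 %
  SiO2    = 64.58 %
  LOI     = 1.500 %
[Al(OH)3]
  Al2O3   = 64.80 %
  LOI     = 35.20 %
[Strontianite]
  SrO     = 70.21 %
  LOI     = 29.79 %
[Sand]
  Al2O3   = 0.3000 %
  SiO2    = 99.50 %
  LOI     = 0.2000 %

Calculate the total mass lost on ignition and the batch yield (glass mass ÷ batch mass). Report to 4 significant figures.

Mid-chain values are displayed rounded to four significant digits across the worked steps — full precision is held at all times; every reported value carries a single rounding — all derived quantities, which include the four compositions, glass mass, ignition loss, totals, the yield, are re-derived in full float precision, as written in the problem or the answer, from the weighed amounts per 1443 kg of glass.
Each material's LOI contribution:
  Spodumene concentrate: 356.6 × 0.01500 = 5.349 kg
  Al(OH)3: 199.8 × 0.3520 = 70.33 kg
  Strontianite: 463.4 × 0.2979 = 138.0 kg
  Sand: 638.0 × 0.002000 = 1.276 kg
Total LOI = 215.0 kg
Glass = batch − LOI = 1658 − 215.0 = 1443 kg

LOI loss = 215.0 kg; glass = 1443 kg; yield = 87.03%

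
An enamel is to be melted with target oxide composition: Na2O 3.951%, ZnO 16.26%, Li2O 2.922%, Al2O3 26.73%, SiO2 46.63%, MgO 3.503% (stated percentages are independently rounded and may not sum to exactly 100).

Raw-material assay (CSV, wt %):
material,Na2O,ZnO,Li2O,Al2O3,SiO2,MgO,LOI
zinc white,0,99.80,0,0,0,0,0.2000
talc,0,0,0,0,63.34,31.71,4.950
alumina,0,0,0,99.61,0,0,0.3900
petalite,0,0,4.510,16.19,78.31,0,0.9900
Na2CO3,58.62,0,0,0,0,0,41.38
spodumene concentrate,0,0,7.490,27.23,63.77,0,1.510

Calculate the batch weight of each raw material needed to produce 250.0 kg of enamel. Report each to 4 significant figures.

Batch per 250.0 kg enamel:
  zinc white: 40.73 kg
  talc: 27.62 kg
  alumina: 40.62 kg
  petalite: 92.42 kg
  Na2CO3: 16.85 kg
  spodumene concentrate: 41.88 kg
Total batch = 260.1 kg; LOI loss = 10.13 kg; yield = 96.11%

All internal work runs at full float precision throughout; mid-chain values are shown with 4-significant-digit rounding in the printout; exactly one rounding is applied to every reported figure; derived quantities, including the yield, glass mass, ignition loss, six oxide percentages, the totals, are carried from the weighed amounts at 250.0 kg of glass in full float precision, as quoted within either problem or answer.
Target oxide masses per 250.0 kg enamel:
  Na2O: 3.951% × 250.0 = 9.878 kg
  ZnO: 16.26% × 250.0 = 40.65 kg
  Li2O: 2.922% × 250.0 = 7.305 kg
  Al2O3: 26.73% × 250.0 = 66.82 kg
  SiO2: 46.63% × 250.0 = 116.6 kg
  MgO: 3.503% × 250.0 = 8.758 kg
Verifying the oxide balance on the weights just shown, for the quoted basis mass (sum by sum, the targets are met inside rounding margins):
  Na2O: 16.85·0.5862 = 9.877 kg (target 9.878 kg)
  ZnO: 40.73·0.9980 = 40.65 kg (target 40.65 kg)
  Li2O: 92.42·0.04510 + 41.88·0.07490 = 7.305 kg (target 7.305 kg)
  Al2O3: 40.62·0.9961 + 92.42·0.1619 + 41.88·0.2723 = 66.83 kg (target 66.82 kg)
  SiO2: 27.62·0.6334 + 92.42·0.7831 + 41.88·0.6377 = 116.6 kg (target 116.6 kg)
  MgO: 27.62·0.3171 = 8.758 kg (target 8.758 kg)
Mass balance on the glass: batch total minus LOI = 250.0 kg (targets for the oxides total 250.0 kg; stated basis 250.0 kg — gaps are rounding artifacts).
Total batch = Σ batch = 260.1 kg; loss to ignition Σ batch·LOI = 10.13 kg; glass ÷ batch gives a yield of 96.11%.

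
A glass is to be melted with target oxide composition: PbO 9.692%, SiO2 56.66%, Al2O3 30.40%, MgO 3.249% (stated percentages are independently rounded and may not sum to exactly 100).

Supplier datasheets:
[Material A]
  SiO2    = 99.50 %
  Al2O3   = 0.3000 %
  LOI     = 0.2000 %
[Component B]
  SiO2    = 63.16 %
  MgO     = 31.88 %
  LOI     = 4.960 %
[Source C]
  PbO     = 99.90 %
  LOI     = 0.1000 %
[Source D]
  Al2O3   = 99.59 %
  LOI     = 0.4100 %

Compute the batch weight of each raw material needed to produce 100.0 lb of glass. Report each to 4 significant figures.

Batch per 100.0 lb glass:
  Material A: 50.48 lb
  Component B: 10.19 lb
  Source C: 9.702 lb
  Source D: 30.37 lb
Total batch = 100.7 lb; LOI loss = 0.7406 lb; yield = 99.26%

The whole derivation carries full precision from start to finish — the intermediate values are displayed with 4-significant-figure rounding on the page — every reported figure includes exactly one rounding. The derived quantities, including the four compositions, ignition loss, totals, the yield, glass mass, are re-derived starting from the weights for 100.0 lb of glass at exact precision as quoted within question or answer.
Target oxide masses per 100.0 lb glass:
  PbO: 9.692% × 100.0 = 9.692 lb
  SiO2: 56.66% × 100.0 = 56.66 lb
  Al2O3: 30.40% × 100.0 = 30.40 lb
  MgO: 3.249% × 100.0 = 3.249 lb
Mass-balance tally per oxide working from each reported weight, for the quoted basis mass (delivered sums recover each target modulo rounding of the values):
  PbO: 9.702·0.9990 = 9.692 lb (target 9.692 lb)
  SiO2: 50.48·0.9950 + 10.19·0.6316 = 56.66 lb (target 56.66 lb)
  Al2O3: 50.48·0.003000 + 30.37·0.9959 = 30.40 lb (target 30.40 lb)
  MgO: 10.19·0.3188 = 3.249 lb (target 3.249 lb)
Glass-mass closure: whole batch net of LOI = 100.0 lb (the targets, summed, come to 100.0 lb; against the stated basis, 100.0 lb — a pure rounding effect).
Adding the batch up: Σ batch = 100.7 lb; LOI removed, Σ of batch·LOI: 0.7406 lb; yield = glass ÷ total batch = 99.26%.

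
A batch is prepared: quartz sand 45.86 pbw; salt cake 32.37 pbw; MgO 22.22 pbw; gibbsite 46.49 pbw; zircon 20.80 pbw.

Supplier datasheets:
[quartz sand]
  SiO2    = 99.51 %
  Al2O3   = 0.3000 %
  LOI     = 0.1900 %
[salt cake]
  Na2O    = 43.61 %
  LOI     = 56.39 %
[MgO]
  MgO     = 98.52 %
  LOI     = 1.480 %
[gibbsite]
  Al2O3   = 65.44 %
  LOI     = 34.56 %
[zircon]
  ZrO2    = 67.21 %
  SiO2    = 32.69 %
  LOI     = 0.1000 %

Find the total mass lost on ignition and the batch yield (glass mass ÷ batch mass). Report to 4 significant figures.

LOI loss = 34.76 pbw; glass = 133.0 pbw; yield = 79.28%

In-progress results are displayed (rounded to four significant figures) as written. Every computation keeps exact precision at all times — each reported result carries a single rounding. The derived quantities (glass mass, the yield, ignition loss, the totals, five oxide percentages) are re-derived in full precision from the weighed amounts at 133.0 pbw of glass, as quoted within question or answer.
Material-by-material LOI:
  quartz sand: 45.86 × 0.001900 = 0.08713 pbw
  salt cake: 32.37 × 0.5639 = 18.25 pbw
  MgO: 22.22 × 0.01480 = 0.3289 pbw
  gibbsite: 46.49 × 0.3456 = 16.07 pbw
  zircon: 20.80 × 0.001000 = 0.02080 pbw
Total LOI = 34.76 pbw
Glass = batch − LOI = 167.7 − 34.76 = 133.0 pbw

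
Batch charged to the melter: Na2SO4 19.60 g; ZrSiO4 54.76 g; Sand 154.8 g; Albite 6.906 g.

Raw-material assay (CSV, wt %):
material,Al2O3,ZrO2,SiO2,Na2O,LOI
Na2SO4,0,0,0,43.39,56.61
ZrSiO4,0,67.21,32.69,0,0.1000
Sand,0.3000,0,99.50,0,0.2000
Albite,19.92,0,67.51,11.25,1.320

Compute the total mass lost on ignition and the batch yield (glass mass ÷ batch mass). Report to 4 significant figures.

In-progress results are shown, with 4-significant-digit rounding, alongside each step; the whole derivation holds full float precision from start to finish — exactly one rounding goes into every reported result — the derived quantities are re-derived at full precision (the four compositions, net glass mass, yield, totals, LOI) starting from the weights on 224.5 g of glass, as set out in the problem or the answer.
Per-material ignition loss:
  Na2SO4: 19.60 × 0.5661 = 11.10 g
  ZrSiO4: 54.76 × 0.001000 = 0.05476 g
  Sand: 154.8 × 0.002000 = 0.3096 g
  Albite: 6.906 × 0.01320 = 0.09116 g
Total LOI = 11.55 g
Glass = batch − LOI = 236.1 − 11.55 = 224.5 g

LOI loss = 11.55 g; glass = 224.5 g; yield = 95.11%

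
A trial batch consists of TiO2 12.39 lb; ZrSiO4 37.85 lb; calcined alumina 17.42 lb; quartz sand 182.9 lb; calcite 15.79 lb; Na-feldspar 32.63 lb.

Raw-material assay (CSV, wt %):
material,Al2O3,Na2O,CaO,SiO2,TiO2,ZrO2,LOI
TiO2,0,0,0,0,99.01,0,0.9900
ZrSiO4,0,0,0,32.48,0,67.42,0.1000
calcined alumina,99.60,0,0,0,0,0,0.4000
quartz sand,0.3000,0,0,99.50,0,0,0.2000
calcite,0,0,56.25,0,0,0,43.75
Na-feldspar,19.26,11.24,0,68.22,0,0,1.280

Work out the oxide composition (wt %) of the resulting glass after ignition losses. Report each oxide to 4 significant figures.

Glass mass = 291.1 lb (batch 299.0 − LOI 7.922).
Composition: Al2O3 8.309%, Na2O 1.260%, CaO 3.052%, SiO2 74.40%, TiO2 4.215%, ZrO2 8.767%

The working math holds exact precision at every stage; intermediates are displayed rounded to 4 significant digits in the working; each reported number is rounded just once; derived quantities, which include the six compositions, yield, the totals, net glass mass, ignition loss, are recomputed at exact precision, as set out in the problem or the answer, from the weighed amounts per 291.1 lb of glass.
Per-oxide mass from batch:
  Al2O3: 17.42·0.9960 + 182.9·0.003000 + 32.63·0.1926 = 24.18 lb
  Na2O: 32.63·0.1124 = 3.668 lb
  CaO: 15.79·0.5625 = 8.882 lb
  SiO2: 37.85·0.3248 + 182.9·0.9950 + 32.63·0.6822 = 216.5 lb
  TiO2: 12.39·0.9901 = 12.27 lb
  ZrO2: 37.85·0.6742 = 25.52 lb
LOI: 12.39·0.009900 + 37.85·0.001000 + 17.42·0.004000 + 182.9·0.002000 + 15.79·0.4375 + 32.63·0.01280 = 7.922 lb
Glass = total batch minus LOI = 299.0 − 7.922 = 291.1 lb (the oxide masses sum to this)
wt %: oxide over glass, times 100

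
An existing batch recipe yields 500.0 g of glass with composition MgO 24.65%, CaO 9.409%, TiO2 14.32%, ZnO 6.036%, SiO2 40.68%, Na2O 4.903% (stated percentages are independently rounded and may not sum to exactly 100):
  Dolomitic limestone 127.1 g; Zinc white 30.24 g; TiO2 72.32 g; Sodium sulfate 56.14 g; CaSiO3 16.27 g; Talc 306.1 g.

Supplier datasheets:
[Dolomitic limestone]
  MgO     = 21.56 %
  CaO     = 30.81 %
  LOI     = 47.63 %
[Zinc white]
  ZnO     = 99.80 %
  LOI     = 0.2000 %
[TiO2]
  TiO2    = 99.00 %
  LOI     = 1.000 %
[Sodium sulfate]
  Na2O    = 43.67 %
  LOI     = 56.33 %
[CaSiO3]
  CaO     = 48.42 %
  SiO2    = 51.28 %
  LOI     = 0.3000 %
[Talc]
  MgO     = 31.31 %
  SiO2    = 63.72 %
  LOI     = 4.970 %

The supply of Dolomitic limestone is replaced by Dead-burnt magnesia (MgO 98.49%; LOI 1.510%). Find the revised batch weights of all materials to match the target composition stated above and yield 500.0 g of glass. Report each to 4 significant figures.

Mid-chain values are displayed (rounded to four significant figures) at each printed step. Full float precision is kept in every operation; exactly one rounding goes into each reported value — all derived quantities are recomputed starting from the weights on 500.0 g of glass at full precision (glass mass, yield, ignition loss, totals, the six compositions), as given in question or answer.
Oxide-by-oxide targets in 500.0 g glass:
  MgO: 24.65% × 500.0 = 123.2 g
  CaO: 9.409% × 500.0 = 47.04 g
  TiO2: 14.32% × 500.0 = 71.60 g
  ZnO: 6.036% × 500.0 = 30.18 g
  SiO2: 40.68% × 500.0 = 203.4 g
  Na2O: 4.903% × 500.0 = 24.52 g
Oxide-by-oxide audit working from each reported weight, under the basis named above (summed amounts equal target values up to rounding of the answer):
  MgO: 48.52·0.9849 + 241.0·0.3131 = 123.2 g (target 123.2 g)
  CaO: 97.16·0.4842 = 47.04 g (target 47.04 g)
  TiO2: 72.32·0.9900 = 71.60 g (target 71.60 g)
  ZnO: 30.24·0.9980 = 30.18 g (target 30.18 g)
  SiO2: 97.16·0.5128 + 241.0·0.6372 = 203.4 g (target 203.4 g)
  Na2O: 56.14·0.4367 = 24.52 g (target 24.52 g)
Mass balance on the glass: whole batch net of LOI = 500.0 g (the Σ of target masses is 500.0 g; against the stated basis, 500.0 g — rounding explains the deltas).
Whole-batch sum: Σ batch = 545.4 g; LOI loss = Σ batch·LOI = 45.41 g; glass ÷ batch gives a yield of 91.67%.

Revised batch per 500.0 g glass:
  Dead-burnt magnesia: 48.52 g
  Zinc white: 30.24 g
  TiO2: 72.32 g
  Sodium sulfate: 56.14 g
  CaSiO3: 97.16 g
  Talc: 241.0 g
Total batch = 545.4 g; LOI loss = 45.41 g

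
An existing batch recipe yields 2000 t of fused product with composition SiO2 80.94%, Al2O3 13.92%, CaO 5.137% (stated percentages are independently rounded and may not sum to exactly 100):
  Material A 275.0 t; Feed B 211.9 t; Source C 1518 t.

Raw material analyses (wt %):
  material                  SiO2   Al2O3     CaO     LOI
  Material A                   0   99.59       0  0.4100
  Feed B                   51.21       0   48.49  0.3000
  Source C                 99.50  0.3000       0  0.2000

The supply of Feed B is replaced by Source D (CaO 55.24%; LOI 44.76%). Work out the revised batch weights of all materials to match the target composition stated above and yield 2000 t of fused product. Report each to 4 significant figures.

The whole derivation holds full float precision at every stage. Mid-chain values are displayed (rounded to 4 significant figures) between the steps. Every reported value is rounded once only — the derived quantities, which include totals, the three compositions, the yield, LOI, net glass mass, are recomputed in exact precision, as they appear in question or answer, starting from the weights per 2000 t of glass.
Target oxide masses per 2000 t fused product:
  SiO2: 80.94% × 2000 = 1619 t
  Al2O3: 13.92% × 2000 = 278.4 t
  CaO: 5.137% × 2000 = 102.7 t
Checking each oxide sum given the weights on record, relative to the basis at hand (each sum matches its target mass within answer rounding):
  SiO2: 1627·0.9950 = 1619 t (target 1619 t)
  Al2O3: 274.6·0.9959 + 1627·0.003000 = 278.4 t (target 278.4 t)
  CaO: 186.0·0.5524 = 102.7 t (target 102.7 t)
Auditing the glass mass value: net batch after ignition = 2000 t (the targets, summed, come to 2000 t; basis as stated: 2000 t — gaps are rounding artifacts).
Total batch = Σ batch = 2088 t; the LOI term Σ batch·LOI equals 87.63 t; yield = glass ÷ total batch = 95.80%.

Revised batch per 2000 t fused product:
  Material A: 274.6 t
  Source D: 186.0 t
  Source C: 1627 t
Total batch = 2088 t; LOI loss = 87.63 t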